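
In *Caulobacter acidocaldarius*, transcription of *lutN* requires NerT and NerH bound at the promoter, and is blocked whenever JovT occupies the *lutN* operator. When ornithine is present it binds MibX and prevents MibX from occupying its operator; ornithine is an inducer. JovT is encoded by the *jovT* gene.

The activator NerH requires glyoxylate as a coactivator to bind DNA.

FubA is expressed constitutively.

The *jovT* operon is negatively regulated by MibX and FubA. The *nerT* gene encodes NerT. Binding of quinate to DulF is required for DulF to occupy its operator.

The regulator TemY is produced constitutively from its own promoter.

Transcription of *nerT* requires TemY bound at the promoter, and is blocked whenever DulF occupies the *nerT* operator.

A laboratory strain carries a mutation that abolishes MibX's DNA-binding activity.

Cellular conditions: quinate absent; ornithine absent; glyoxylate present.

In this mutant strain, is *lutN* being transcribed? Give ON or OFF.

ON

TemY is produced constitutively and is active.
Quinate is absent, so DulF is inactive.
No repressor is bound and TemY is active, so *nerT* is transcribed.
So NerT is produced and active.
Glyoxylate is present, so NerH is active.
MibX is non-functional in this strain, so it has no effect.
FubA is produced constitutively and is active.
With repressor FubA bound, *jovT* is not transcribed.
So JovT is not produced.
No repressor is bound and NerT and NerH are active, so *lutN* is transcribed.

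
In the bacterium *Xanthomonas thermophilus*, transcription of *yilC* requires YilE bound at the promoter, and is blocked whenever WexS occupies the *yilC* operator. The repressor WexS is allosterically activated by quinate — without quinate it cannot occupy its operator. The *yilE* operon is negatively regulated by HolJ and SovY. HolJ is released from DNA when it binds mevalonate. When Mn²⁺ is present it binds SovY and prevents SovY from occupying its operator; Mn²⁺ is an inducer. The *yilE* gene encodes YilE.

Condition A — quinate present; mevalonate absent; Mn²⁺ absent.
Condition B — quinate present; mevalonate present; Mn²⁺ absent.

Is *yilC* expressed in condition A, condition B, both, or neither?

neither

Condition A:
Quinate is present, so WexS is active.
Mevalonate is absent, so HolJ is active.
Mn²⁺ is absent, so SovY is active.
With repressor HolJ bound, *yilE* is not transcribed.
So YilE is not produced.
With repressor WexS bound, *yilC* is not transcribed.
→ *yilC* is OFF in A.
Condition B:
Quinate is present, so WexS is active.
Mevalonate is present, so HolJ is inactive.
Mn²⁺ is absent, so SovY is active.
With repressor SovY bound, *yilE* is not transcribed.
So YilE is not produced.
With repressor WexS bound, *yilC* is not transcribed.
→ *yilC* is OFF in B.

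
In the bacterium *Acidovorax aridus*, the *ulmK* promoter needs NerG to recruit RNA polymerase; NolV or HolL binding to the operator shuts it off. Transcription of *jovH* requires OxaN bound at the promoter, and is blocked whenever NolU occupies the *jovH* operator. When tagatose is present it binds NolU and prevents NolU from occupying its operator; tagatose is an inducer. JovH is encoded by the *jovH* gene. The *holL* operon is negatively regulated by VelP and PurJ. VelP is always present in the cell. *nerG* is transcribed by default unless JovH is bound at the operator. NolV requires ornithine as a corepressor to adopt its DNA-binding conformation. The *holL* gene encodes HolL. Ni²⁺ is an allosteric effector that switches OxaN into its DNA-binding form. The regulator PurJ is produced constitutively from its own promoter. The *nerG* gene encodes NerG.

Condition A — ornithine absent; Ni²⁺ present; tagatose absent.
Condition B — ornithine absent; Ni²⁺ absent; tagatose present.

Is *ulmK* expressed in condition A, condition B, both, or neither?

both

Condition A:
Ornithine is absent, so NolV is inactive.
VelP is produced constitutively and is active.
PurJ is produced constitutively and is active.
With repressor VelP bound, *holL* is not transcribed.
So HolL is not produced.
Ni²⁺ is present, so OxaN is active.
Tagatose is absent, so NolU is active.
With repressor NolU bound, *jovH* is not transcribed.
So JovH is not produced.
With no repressor bound, *nerG* is transcribed.
So NerG is produced and active.
No repressor is bound and NerG is active, so *ulmK* is transcribed.
→ *ulmK* is ON in A.
Condition B:
Ornithine is absent, so NolV is inactive.
VelP is produced constitutively and is active.
PurJ is produced constitutively and is active.
With repressor VelP bound, *holL* is not transcribed.
So HolL is not produced.
Ni²⁺ is absent, so OxaN is inactive.
Tagatose is present, so NolU is inactive.
Required activator OxaN is absent, so *jovH* is not transcribed.
So JovH is not produced.
With no repressor bound, *nerG* is transcribed.
So NerG is produced and active.
No repressor is bound and NerG is active, so *ulmK* is transcribed.
→ *ulmK* is ON in B.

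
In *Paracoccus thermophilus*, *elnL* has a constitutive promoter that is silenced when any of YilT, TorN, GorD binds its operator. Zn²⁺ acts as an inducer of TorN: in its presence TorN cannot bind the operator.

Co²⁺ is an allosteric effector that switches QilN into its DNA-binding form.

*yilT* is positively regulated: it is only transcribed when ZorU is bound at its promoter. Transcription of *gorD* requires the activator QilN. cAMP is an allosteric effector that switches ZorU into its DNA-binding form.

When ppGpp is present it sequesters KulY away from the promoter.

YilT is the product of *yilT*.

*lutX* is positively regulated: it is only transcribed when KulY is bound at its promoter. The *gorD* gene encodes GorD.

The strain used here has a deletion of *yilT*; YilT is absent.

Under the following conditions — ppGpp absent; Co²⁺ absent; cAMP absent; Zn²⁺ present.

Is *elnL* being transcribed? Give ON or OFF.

ON

YilT is non-functional in this strain, so it has no effect.
Zn²⁺ is present, so TorN is inactive.
Co²⁺ is absent, so QilN is inactive.
Required activator QilN is absent, so *gorD* is not transcribed.
So GorD is not produced.
With no repressor bound, *elnL* is transcribed.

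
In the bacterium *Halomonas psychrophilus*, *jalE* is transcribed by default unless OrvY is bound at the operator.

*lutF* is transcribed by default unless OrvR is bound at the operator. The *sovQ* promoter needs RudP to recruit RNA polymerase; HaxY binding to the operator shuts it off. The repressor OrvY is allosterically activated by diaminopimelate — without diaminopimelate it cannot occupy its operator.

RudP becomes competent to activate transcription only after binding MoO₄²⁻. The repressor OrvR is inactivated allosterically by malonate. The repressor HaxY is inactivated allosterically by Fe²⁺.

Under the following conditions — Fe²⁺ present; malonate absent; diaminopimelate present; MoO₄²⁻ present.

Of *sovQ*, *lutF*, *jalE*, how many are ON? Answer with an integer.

MoO₄²⁻ is present, so RudP is active.
Fe²⁺ is present, so HaxY is inactive.
No repressor is bound and RudP is active, so *sovQ* is transcribed.
→ *sovQ* is ON.
Malonate is absent, so OrvR is active.
With repressor OrvR bound, *lutF* is not transcribed.
→ *lutF* is OFF.
Diaminopimelate is present, so OrvY is active.
With repressor OrvY bound, *jalE* is not transcribed.
→ *jalE* is OFF.
1 of the 3 genes is transcribed.

1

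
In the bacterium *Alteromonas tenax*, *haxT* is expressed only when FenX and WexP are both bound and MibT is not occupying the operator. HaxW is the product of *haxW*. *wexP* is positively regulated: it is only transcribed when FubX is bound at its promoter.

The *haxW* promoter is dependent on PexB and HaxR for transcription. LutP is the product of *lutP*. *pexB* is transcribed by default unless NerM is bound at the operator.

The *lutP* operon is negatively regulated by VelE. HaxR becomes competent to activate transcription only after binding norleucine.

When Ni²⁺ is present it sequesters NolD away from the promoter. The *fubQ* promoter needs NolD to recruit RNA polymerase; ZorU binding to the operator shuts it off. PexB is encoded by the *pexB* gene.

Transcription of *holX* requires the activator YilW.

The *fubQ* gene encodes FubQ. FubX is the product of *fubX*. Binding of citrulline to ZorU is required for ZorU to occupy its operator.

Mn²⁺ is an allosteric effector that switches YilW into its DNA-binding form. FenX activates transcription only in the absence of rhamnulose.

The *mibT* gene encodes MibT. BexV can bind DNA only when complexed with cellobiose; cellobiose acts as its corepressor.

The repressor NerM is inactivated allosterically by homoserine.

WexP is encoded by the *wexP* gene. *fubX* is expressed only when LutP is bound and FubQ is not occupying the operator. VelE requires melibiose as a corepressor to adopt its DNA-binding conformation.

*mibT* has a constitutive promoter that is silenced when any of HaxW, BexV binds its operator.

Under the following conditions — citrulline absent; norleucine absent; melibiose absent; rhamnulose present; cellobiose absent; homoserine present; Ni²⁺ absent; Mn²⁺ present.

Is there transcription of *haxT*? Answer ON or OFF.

OFF

Homoserine is present, so NerM is inactive.
With no repressor bound, *pexB* is transcribed.
So PexB is produced and active.
Norleucine is absent, so HaxR is inactive.
Required activator HaxR is absent, so *haxW* is not transcribed.
So HaxW is not produced.
Cellobiose is absent, so BexV is inactive.
With no repressor bound, *mibT* is transcribed.
So MibT is produced and active.
Rhamnulose is present, so FenX is inactive.
Melibiose is absent, so VelE is inactive.
With no repressor bound, *lutP* is transcribed.
So LutP is produced and active.
Ni²⁺ is absent, so NolD is active.
Citrulline is absent, so ZorU is inactive.
No repressor is bound and NolD is active, so *fubQ* is transcribed.
So FubQ is produced and active.
With repressor FubQ bound, *fubX* is not transcribed.
So FubX is not produced.
Required activator FubX is absent, so *wexP* is not transcribed.
So WexP is not produced.
With repressor MibT bound, *haxT* is not transcribed.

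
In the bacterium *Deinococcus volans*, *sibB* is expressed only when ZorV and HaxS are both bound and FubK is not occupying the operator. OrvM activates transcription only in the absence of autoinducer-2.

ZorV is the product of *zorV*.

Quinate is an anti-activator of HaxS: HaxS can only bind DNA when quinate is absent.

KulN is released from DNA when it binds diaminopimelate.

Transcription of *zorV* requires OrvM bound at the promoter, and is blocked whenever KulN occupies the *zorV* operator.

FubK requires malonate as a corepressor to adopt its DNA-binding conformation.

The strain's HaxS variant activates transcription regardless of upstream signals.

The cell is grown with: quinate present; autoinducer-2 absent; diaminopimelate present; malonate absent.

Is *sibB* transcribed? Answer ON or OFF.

Diaminopimelate is present, so KulN is inactive.
Autoinducer-2 is absent, so OrvM is active.
No repressor is bound and OrvM is active, so *zorV* is transcribed.
So ZorV is produced and active.
HaxS is constitutively active in this strain.
Malonate is absent, so FubK is inactive.
No repressor is bound and ZorV and HaxS are active, so *sibB* is transcribed.

ON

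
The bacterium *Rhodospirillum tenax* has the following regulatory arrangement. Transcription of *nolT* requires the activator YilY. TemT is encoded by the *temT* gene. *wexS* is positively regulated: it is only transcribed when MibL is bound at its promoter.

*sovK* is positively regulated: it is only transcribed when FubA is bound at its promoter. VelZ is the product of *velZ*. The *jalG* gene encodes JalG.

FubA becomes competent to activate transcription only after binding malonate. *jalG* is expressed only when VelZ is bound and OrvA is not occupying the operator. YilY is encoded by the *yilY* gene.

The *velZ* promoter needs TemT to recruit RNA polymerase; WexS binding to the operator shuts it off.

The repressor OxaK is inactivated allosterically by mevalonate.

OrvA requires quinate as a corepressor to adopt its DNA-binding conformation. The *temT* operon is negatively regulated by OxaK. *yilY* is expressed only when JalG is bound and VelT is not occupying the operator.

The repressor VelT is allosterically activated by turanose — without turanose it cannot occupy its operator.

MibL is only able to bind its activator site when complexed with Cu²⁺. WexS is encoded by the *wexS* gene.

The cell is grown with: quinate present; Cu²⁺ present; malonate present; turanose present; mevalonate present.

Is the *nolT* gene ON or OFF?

Cu²⁺ is present, so MibL is active.
No repressor is bound and MibL is active, so *wexS* is transcribed.
So WexS is produced and active.
Mevalonate is present, so OxaK is inactive.
With no repressor bound, *temT* is transcribed.
So TemT is produced and active.
With repressor WexS bound, *velZ* is not transcribed.
So VelZ is not produced.
Quinate is present, so OrvA is active.
With repressor OrvA bound, *jalG* is not transcribed.
So JalG is not produced.
Turanose is present, so VelT is active.
With repressor VelT bound, *yilY* is not transcribed.
So YilY is not produced.
Required activator YilY is absent, so *nolT* is not transcribed.

OFF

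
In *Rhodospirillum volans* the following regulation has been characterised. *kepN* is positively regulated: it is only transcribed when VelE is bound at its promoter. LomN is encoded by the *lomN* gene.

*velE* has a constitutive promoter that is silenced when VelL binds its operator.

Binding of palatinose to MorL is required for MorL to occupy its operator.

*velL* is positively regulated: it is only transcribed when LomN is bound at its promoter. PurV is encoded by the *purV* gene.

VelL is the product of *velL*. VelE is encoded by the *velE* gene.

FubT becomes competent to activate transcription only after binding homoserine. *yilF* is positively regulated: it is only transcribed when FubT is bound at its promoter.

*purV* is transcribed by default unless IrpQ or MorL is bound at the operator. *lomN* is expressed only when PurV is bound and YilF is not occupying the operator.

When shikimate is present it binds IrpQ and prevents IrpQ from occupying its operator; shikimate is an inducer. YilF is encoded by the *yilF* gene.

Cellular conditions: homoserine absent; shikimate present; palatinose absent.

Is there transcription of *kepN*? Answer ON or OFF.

Homoserine is absent, so FubT is inactive.
Required activator FubT is absent, so *yilF* is not transcribed.
So YilF is not produced.
Shikimate is present, so IrpQ is inactive.
Palatinose is absent, so MorL is inactive.
With no repressor bound, *purV* is transcribed.
So PurV is produced and active.
No repressor is bound and PurV is active, so *lomN* is transcribed.
So LomN is produced and active.
No repressor is bound and LomN is active, so *velL* is transcribed.
So VelL is produced and active.
With repressor VelL bound, *velE* is not transcribed.
So VelE is not produced.
Required activator VelE is absent, so *kepN* is not transcribed.

OFF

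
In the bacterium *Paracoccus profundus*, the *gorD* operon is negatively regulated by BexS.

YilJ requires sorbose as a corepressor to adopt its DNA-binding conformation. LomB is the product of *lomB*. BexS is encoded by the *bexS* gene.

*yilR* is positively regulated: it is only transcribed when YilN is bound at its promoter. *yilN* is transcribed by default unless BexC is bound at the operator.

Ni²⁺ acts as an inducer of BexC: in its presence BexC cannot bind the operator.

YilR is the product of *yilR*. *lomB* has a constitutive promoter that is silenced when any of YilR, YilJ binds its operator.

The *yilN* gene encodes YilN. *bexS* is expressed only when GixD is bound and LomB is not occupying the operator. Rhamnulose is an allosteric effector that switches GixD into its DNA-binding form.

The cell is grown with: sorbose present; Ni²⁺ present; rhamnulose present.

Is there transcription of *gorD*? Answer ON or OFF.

Ni²⁺ is present, so BexC is inactive.
With no repressor bound, *yilN* is transcribed.
So YilN is produced and active.
No repressor is bound and YilN is active, so *yilR* is transcribed.
So YilR is produced and active.
Sorbose is present, so YilJ is active.
With repressor YilR bound, *lomB* is not transcribed.
So LomB is not produced.
Rhamnulose is present, so GixD is active.
No repressor is bound and GixD is active, so *bexS* is transcribed.
So BexS is produced and active.
With repressor BexS bound, *gorD* is not transcribed.

OFF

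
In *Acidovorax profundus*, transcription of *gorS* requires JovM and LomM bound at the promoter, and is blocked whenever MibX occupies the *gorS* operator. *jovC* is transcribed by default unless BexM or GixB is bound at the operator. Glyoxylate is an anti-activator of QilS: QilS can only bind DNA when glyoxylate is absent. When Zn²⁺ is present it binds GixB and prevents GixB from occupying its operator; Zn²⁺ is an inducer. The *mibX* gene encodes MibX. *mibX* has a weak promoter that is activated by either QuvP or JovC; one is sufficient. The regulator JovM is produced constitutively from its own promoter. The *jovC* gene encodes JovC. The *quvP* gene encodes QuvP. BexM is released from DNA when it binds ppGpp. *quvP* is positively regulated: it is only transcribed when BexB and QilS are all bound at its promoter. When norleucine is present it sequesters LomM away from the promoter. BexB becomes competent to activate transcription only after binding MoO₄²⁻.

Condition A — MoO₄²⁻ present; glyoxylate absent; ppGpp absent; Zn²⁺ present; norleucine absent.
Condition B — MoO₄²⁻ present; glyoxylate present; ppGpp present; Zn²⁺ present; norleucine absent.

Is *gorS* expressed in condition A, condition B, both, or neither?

neither

Condition A:
JovM is produced constitutively and is active.
MoO₄²⁻ is present, so BexB is active.
Glyoxylate is absent, so QilS is active.
No repressor is bound and BexB and QilS are active, so *quvP* is transcribed.
So QuvP is produced and active.
ppGpp is absent, so BexM is active.
Zn²⁺ is present, so GixB is inactive.
With repressor BexM bound, *jovC* is not transcribed.
So JovC is not produced.
Activator QuvP is present, so *mibX* is transcribed.
So MibX is produced and active.
Norleucine is absent, so LomM is active.
With repressor MibX bound, *gorS* is not transcribed.
→ *gorS* is OFF in A.
Condition B:
JovM is produced constitutively and is active.
MoO₄²⁻ is present, so BexB is active.
Glyoxylate is present, so QilS is inactive.
Required activator QilS is absent, so *quvP* is not transcribed.
So QuvP is not produced.
ppGpp is present, so BexM is inactive.
Zn²⁺ is present, so GixB is inactive.
With no repressor bound, *jovC* is transcribed.
So JovC is produced and active.
Activator JovC is present, so *mibX* is transcribed.
So MibX is produced and active.
Norleucine is absent, so LomM is active.
With repressor MibX bound, *gorS* is not transcribed.
→ *gorS* is OFF in B.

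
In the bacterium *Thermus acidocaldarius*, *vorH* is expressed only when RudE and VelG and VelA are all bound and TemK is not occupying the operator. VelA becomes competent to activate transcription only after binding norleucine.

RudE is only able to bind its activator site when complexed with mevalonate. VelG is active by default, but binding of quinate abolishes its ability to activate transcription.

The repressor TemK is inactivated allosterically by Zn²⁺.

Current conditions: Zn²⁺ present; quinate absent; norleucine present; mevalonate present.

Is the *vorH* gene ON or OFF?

Mevalonate is present, so RudE is active.
Quinate is absent, so VelG is active.
Zn²⁺ is present, so TemK is inactive.
Norleucine is present, so VelA is active.
No repressor is bound and RudE and VelG and VelA are active, so *vorH* is transcribed.

ON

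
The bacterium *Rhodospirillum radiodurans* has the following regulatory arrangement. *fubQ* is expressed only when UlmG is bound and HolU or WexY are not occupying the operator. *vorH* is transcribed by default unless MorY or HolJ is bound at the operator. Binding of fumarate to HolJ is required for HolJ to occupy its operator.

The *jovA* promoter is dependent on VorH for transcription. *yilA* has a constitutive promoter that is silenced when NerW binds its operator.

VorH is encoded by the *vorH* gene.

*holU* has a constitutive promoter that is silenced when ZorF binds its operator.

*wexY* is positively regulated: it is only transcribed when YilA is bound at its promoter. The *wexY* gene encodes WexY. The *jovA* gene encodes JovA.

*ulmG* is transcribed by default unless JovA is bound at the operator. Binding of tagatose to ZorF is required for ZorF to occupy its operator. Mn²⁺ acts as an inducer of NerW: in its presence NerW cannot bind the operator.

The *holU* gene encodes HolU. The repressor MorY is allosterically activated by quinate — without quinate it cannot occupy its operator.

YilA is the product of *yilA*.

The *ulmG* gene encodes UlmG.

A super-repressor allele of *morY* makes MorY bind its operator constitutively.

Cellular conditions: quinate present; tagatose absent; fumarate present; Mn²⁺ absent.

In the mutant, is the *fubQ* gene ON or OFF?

MorY is constitutively active in this strain.
Fumarate is present, so HolJ is active.
With repressor MorY bound, *vorH* is not transcribed.
So VorH is not produced.
Required activator VorH is absent, so *jovA* is not transcribed.
So JovA is not produced.
With no repressor bound, *ulmG* is transcribed.
So UlmG is produced and active.
Tagatose is absent, so ZorF is inactive.
With no repressor bound, *holU* is transcribed.
So HolU is produced and active.
Mn²⁺ is absent, so NerW is active.
With repressor NerW bound, *yilA* is not transcribed.
So YilA is not produced.
Required activator YilA is absent, so *wexY* is not transcribed.
So WexY is not produced.
With repressor HolU bound, *fubQ* is not transcribed.

OFF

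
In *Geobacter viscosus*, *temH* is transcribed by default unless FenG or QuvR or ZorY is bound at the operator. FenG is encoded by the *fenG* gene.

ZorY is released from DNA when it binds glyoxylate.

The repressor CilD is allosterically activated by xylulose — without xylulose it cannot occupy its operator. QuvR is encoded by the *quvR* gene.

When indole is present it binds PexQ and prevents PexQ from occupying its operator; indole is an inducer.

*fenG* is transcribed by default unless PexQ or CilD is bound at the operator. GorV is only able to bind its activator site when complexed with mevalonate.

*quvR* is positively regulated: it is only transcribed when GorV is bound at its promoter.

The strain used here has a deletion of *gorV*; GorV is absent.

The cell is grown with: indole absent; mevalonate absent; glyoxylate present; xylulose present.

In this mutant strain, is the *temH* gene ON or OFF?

Indole is absent, so PexQ is active.
Xylulose is present, so CilD is active.
With repressor PexQ bound, *fenG* is not transcribed.
So FenG is not produced.
GorV is non-functional in this strain, so it has no effect.
Required activator GorV is absent, so *quvR* is not transcribed.
So QuvR is not produced.
Glyoxylate is present, so ZorY is inactive.
With no repressor bound, *temH* is transcribed.

ON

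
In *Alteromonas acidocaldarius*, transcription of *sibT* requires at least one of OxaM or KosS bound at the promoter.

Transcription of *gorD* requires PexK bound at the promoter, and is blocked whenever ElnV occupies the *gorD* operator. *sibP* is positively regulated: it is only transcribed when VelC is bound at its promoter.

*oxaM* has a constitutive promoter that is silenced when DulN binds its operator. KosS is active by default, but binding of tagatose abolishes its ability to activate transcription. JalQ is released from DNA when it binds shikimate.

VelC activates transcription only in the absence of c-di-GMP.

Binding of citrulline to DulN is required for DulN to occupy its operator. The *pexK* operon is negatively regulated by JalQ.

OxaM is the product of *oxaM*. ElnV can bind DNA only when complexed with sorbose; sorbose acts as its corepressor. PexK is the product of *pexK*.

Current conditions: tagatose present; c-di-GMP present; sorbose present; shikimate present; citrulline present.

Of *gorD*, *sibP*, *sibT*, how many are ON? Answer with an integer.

0

Sorbose is present, so ElnV is active.
Shikimate is present, so JalQ is inactive.
With no repressor bound, *pexK* is transcribed.
So PexK is produced and active.
With repressor ElnV bound, *gorD* is not transcribed.
→ *gorD* is OFF.
c-di-GMP is present, so VelC is inactive.
Required activator VelC is absent, so *sibP* is not transcribed.
→ *sibP* is OFF.
Citrulline is present, so DulN is active.
With repressor DulN bound, *oxaM* is not transcribed.
So OxaM is not produced.
Tagatose is present, so KosS is inactive.
No activator is available at the *sibT* promoter, so *sibT* is not transcribed.
→ *sibT* is OFF.
0 of the 3 genes are transcribed.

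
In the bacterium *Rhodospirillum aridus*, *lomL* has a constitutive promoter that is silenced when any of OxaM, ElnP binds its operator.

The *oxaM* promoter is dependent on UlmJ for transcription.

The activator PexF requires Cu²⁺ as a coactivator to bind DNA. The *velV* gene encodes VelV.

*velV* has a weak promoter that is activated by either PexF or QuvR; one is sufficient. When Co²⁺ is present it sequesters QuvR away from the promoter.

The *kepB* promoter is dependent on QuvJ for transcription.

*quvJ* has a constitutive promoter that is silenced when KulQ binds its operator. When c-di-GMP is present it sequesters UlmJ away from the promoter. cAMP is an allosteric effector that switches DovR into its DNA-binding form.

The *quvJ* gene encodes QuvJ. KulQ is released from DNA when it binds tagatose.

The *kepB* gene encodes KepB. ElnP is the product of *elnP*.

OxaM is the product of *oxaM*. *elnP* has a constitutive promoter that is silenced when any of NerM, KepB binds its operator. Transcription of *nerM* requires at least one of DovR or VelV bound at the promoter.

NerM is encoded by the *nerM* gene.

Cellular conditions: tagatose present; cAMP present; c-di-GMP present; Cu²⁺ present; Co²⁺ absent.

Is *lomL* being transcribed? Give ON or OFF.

ON

c-di-GMP is present, so UlmJ is inactive.
Required activator UlmJ is absent, so *oxaM* is not transcribed.
So OxaM is not produced.
cAMP is present, so DovR is active.
Cu²⁺ is present, so PexF is active.
Co²⁺ is absent, so QuvR is active.
Activator PexF is present, so *velV* is transcribed.
So VelV is produced and active.
Activator DovR is present, so *nerM* is transcribed.
So NerM is produced and active.
Tagatose is present, so KulQ is inactive.
With no repressor bound, *quvJ* is transcribed.
So QuvJ is produced and active.
No repressor is bound and QuvJ is active, so *kepB* is transcribed.
So KepB is produced and active.
With repressor NerM bound, *elnP* is not transcribed.
So ElnP is not produced.
With no repressor bound, *lomL* is transcribed.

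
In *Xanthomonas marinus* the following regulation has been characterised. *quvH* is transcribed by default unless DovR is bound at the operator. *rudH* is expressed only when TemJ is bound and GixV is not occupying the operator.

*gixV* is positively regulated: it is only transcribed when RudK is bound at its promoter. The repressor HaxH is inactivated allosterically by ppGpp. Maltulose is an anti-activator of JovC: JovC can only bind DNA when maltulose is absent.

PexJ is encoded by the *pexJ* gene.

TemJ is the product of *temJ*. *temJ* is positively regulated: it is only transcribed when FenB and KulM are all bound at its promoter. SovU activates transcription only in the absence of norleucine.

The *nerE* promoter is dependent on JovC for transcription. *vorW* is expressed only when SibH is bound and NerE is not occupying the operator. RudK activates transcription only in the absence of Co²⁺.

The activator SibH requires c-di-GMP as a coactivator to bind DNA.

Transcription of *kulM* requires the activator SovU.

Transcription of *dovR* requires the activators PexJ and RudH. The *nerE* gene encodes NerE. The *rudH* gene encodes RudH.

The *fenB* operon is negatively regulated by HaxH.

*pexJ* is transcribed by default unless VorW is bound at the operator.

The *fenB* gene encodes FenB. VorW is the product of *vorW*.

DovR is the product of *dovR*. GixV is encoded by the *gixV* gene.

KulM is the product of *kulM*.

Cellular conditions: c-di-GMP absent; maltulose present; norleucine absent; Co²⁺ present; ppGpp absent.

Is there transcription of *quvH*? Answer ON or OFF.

Maltulose is present, so JovC is inactive.
Required activator JovC is absent, so *nerE* is not transcribed.
So NerE is not produced.
c-di-GMP is absent, so SibH is inactive.
Required activator SibH is absent, so *vorW* is not transcribed.
So VorW is not produced.
With no repressor bound, *pexJ* is transcribed.
So PexJ is produced and active.
ppGpp is absent, so HaxH is active.
With repressor HaxH bound, *fenB* is not transcribed.
So FenB is not produced.
Norleucine is absent, so SovU is active.
No repressor is bound and SovU is active, so *kulM* is transcribed.
So KulM is produced and active.
Required activator FenB is absent, so *temJ* is not transcribed.
So TemJ is not produced.
Co²⁺ is present, so RudK is inactive.
Required activator RudK is absent, so *gixV* is not transcribed.
So GixV is not produced.
Required activator TemJ is absent, so *rudH* is not transcribed.
So RudH is not produced.
Required activator RudH is absent, so *dovR* is not transcribed.
So DovR is not produced.
With no repressor bound, *quvH* is transcribed.

ON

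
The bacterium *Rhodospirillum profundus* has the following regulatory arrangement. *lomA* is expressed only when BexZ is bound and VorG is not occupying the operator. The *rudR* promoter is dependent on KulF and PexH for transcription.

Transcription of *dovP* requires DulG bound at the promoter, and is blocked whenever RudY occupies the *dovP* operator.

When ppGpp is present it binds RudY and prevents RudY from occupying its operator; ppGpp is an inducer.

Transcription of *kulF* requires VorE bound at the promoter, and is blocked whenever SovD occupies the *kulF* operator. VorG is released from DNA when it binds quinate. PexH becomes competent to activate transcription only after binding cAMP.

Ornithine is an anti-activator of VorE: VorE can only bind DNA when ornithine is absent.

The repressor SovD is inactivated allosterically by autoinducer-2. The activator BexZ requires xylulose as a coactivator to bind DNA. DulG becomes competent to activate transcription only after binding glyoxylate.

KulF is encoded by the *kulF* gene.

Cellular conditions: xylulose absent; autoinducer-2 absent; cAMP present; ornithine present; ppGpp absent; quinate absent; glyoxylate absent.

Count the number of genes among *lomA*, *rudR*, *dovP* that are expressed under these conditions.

0

Quinate is absent, so VorG is active.
Xylulose is absent, so BexZ is inactive.
With repressor VorG bound, *lomA* is not transcribed.
→ *lomA* is OFF.
Ornithine is present, so VorE is inactive.
Autoinducer-2 is absent, so SovD is active.
With repressor SovD bound, *kulF* is not transcribed.
So KulF is not produced.
cAMP is present, so PexH is active.
Required activator KulF is absent, so *rudR* is not transcribed.
→ *rudR* is OFF.
Glyoxylate is absent, so DulG is inactive.
ppGpp is absent, so RudY is active.
With repressor RudY bound, *dovP* is not transcribed.
→ *dovP* is OFF.
0 of the 3 genes are transcribed.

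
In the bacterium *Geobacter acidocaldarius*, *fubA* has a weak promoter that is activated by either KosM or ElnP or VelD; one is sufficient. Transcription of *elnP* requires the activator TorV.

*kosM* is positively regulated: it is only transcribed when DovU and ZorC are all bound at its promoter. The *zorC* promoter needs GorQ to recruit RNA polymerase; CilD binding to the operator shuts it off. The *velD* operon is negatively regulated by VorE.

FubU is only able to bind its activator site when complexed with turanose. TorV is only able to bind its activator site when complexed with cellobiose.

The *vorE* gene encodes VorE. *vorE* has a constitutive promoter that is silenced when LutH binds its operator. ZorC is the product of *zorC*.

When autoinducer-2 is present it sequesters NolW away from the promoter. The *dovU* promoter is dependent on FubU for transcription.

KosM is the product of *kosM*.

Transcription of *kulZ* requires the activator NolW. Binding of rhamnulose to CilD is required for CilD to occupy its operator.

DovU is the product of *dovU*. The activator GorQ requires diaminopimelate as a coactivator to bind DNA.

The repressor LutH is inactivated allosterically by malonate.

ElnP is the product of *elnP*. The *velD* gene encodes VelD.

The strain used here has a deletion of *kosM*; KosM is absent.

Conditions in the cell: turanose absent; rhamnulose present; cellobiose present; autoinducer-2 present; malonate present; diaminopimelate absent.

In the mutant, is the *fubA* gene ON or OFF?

KosM is non-functional in this strain, so it has no effect.
Cellobiose is present, so TorV is active.
No repressor is bound and TorV is active, so *elnP* is transcribed.
So ElnP is produced and active.
Malonate is present, so LutH is inactive.
With no repressor bound, *vorE* is transcribed.
So VorE is produced and active.
With repressor VorE bound, *velD* is not transcribed.
So VelD is not produced.
Activator ElnP is present, so *fubA* is transcribed.

ON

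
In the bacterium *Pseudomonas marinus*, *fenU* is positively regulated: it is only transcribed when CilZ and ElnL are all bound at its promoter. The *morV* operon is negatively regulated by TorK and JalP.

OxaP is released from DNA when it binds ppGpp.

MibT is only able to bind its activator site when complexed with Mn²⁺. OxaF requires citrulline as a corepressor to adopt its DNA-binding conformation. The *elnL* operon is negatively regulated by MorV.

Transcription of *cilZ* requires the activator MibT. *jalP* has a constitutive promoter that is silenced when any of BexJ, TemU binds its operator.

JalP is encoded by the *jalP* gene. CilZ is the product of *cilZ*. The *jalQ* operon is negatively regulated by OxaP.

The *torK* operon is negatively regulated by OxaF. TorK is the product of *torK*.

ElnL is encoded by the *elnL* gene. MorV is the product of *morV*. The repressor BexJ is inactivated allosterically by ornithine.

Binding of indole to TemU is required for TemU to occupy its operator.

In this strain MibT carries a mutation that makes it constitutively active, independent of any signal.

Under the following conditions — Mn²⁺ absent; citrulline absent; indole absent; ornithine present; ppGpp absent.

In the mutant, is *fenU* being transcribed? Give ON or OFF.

MibT is constitutively active in this strain.
No repressor is bound and MibT is active, so *cilZ* is transcribed.
So CilZ is produced and active.
Citrulline is absent, so OxaF is inactive.
With no repressor bound, *torK* is transcribed.
So TorK is produced and active.
Ornithine is present, so BexJ is inactive.
Indole is absent, so TemU is inactive.
With no repressor bound, *jalP* is transcribed.
So JalP is produced and active.
With repressor TorK bound, *morV* is not transcribed.
So MorV is not produced.
With no repressor bound, *elnL* is transcribed.
So ElnL is produced and active.
No repressor is bound and CilZ and ElnL are active, so *fenU* is transcribed.

ON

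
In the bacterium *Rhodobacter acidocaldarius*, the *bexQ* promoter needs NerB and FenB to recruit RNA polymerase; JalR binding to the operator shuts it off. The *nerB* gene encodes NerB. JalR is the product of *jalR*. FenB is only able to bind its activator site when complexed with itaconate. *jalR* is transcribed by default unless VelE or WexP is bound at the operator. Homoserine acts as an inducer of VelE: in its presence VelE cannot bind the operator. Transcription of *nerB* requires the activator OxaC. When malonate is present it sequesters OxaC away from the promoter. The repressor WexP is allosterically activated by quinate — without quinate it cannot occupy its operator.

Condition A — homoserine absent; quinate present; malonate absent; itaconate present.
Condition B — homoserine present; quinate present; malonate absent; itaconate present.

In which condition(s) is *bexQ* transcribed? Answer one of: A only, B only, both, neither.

both

Condition A:
Homoserine is absent, so VelE is active.
Quinate is present, so WexP is active.
With repressor VelE bound, *jalR* is not transcribed.
So JalR is not produced.
Malonate is absent, so OxaC is active.
No repressor is bound and OxaC is active, so *nerB* is transcribed.
So NerB is produced and active.
Itaconate is present, so FenB is active.
No repressor is bound and NerB and FenB are active, so *bexQ* is transcribed.
→ *bexQ* is ON in A.
Condition B:
Homoserine is present, so VelE is inactive.
Quinate is present, so WexP is active.
With repressor WexP bound, *jalR* is not transcribed.
So JalR is not produced.
Malonate is absent, so OxaC is active.
No repressor is bound and OxaC is active, so *nerB* is transcribed.
So NerB is produced and active.
Itaconate is present, so FenB is active.
No repressor is bound and NerB and FenB are active, so *bexQ* is transcribed.
→ *bexQ* is ON in B.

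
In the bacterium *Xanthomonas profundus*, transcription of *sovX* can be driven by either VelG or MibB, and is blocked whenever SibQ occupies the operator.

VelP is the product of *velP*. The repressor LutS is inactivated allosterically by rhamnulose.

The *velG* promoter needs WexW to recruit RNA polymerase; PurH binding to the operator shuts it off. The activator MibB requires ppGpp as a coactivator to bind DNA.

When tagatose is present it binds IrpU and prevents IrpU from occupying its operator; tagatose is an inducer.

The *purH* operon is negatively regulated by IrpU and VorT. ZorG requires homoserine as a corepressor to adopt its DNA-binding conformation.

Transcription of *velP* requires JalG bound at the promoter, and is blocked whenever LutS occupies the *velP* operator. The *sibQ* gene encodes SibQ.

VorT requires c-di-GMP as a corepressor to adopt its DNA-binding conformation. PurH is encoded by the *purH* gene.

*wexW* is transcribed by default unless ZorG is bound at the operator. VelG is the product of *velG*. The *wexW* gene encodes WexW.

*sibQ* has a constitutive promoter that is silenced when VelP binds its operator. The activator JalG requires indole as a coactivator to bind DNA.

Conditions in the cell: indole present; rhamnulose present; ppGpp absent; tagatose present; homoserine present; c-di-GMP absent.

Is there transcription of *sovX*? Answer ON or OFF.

Tagatose is present, so IrpU is inactive.
c-di-GMP is absent, so VorT is inactive.
With no repressor bound, *purH* is transcribed.
So PurH is produced and active.
Homoserine is present, so ZorG is active.
With repressor ZorG bound, *wexW* is not transcribed.
So WexW is not produced.
With repressor PurH bound, *velG* is not transcribed.
So VelG is not produced.
ppGpp is absent, so MibB is inactive.
Rhamnulose is present, so LutS is inactive.
Indole is present, so JalG is active.
No repressor is bound and JalG is active, so *velP* is transcribed.
So VelP is produced and active.
With repressor VelP bound, *sibQ* is not transcribed.
So SibQ is not produced.
No activator is available at the *sovX* promoter, so *sovX* is not transcribed.

OFF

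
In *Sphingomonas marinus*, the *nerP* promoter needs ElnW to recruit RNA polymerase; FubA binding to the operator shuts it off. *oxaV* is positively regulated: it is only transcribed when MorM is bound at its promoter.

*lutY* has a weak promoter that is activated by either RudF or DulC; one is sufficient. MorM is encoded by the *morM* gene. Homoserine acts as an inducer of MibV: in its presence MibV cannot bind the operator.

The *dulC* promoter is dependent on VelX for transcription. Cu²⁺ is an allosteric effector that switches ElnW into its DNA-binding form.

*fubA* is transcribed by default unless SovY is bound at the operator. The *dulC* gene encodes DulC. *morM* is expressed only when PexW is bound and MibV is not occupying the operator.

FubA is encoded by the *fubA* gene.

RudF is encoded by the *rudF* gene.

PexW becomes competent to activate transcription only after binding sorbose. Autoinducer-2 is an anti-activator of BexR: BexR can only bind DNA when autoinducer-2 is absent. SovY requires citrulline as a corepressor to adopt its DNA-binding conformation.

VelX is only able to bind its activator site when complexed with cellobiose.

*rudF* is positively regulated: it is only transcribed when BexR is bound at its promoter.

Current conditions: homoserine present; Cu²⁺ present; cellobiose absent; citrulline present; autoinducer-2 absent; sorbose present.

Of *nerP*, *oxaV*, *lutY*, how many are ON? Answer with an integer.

3

Cu²⁺ is present, so ElnW is active.
Citrulline is present, so SovY is active.
With repressor SovY bound, *fubA* is not transcribed.
So FubA is not produced.
No repressor is bound and ElnW is active, so *nerP* is transcribed.
→ *nerP* is ON.
Homoserine is present, so MibV is inactive.
Sorbose is present, so PexW is active.
No repressor is bound and PexW is active, so *morM* is transcribed.
So MorM is produced and active.
No repressor is bound and MorM is active, so *oxaV* is transcribed.
→ *oxaV* is ON.
Autoinducer-2 is absent, so BexR is active.
No repressor is bound and BexR is active, so *rudF* is transcribed.
So RudF is produced and active.
Cellobiose is absent, so VelX is inactive.
Required activator VelX is absent, so *dulC* is not transcribed.
So DulC is not produced.
Activator RudF is present, so *lutY* is transcribed.
→ *lutY* is ON.
3 of the 3 genes are transcribed.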